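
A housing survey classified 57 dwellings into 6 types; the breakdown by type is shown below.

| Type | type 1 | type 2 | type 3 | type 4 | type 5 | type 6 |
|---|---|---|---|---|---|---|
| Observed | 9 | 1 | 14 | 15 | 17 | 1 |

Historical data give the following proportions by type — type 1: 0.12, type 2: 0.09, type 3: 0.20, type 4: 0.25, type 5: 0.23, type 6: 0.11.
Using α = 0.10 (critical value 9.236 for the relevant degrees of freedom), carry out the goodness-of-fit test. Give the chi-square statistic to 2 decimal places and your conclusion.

10.22; reject

Expected counts E_i = n·p_i: 57×0.12 = 6.84, 57×0.09 = 5.13, 57×0.20 = 11.4, 57×0.25 = 14.25, 57×0.23 = 13.11, 57×0.11 = 6.27.
χ² = (9−6.84)²/6.84 + (1−5.13)²/5.13 + (14−11.4)²/11.4 + (15−14.25)²/14.25 + (17−13.11)²/13.11 + (1−6.27)²/6.27
   = 0.682 + 3.325 + 0.593 + 0.039 + 1.154 + 4.429
Sum = 10.22
df = 5. Since 10.22 > 9.236, we reject H₀.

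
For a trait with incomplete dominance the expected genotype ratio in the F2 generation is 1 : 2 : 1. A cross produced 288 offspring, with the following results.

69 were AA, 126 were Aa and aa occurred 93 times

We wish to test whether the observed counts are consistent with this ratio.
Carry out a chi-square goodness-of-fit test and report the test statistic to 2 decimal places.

8.50

Ratio total = 4. Expected counts: 288×1/4 = 72, 288×2/4 = 144, 288×1/4 = 72.
χ² = (69−72)²/72 + (126−144)²/144 + (93−72)²/72
   = 0.125 + 2.250 + 6.125
Sum = 8.50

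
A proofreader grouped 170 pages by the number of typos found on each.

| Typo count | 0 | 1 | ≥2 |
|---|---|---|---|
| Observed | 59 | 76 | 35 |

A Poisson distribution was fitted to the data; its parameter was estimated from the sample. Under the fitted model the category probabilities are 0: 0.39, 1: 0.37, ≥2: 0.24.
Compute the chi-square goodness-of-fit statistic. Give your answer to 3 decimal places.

4.357

Expected counts E_i = n·p_i: 170×0.39 = 66.3, 170×0.37 = 62.9, 170×0.24 = 40.8.
χ² = (59−66.3)²/66.3 + (76−62.9)²/62.9 + (35−40.8)²/40.8
   = 0.8038 + 2.7283 + 0.8245
Sum = 4.357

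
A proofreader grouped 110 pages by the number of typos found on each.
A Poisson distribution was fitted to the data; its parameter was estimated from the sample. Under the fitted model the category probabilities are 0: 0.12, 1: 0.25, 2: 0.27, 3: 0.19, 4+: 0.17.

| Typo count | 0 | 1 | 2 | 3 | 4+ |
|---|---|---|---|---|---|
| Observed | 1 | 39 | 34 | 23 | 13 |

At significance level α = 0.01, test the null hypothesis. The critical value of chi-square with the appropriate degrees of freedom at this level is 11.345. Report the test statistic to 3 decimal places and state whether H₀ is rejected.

Expected counts E_i = n·p_i: 110×0.12 = 13.2, 110×0.25 = 27.5, 110×0.27 = 29.7, 110×0.19 = 20.9, 110×0.17 = 18.7.
χ² = (1−13.2)²/13.2 + (39−27.5)²/27.5 + (34−29.7)²/29.7 + (23−20.9)²/20.9 + (13−18.7)²/18.7
   = 11.2758 + 4.8091 + 0.6226 + 0.2110 + 1.7374
Sum = 18.656
df = 3. Since 18.656 > 11.345, we reject H₀.

18.656; reject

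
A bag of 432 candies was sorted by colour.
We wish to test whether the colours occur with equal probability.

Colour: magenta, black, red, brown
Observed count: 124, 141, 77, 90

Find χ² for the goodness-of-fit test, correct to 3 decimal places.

Under H₀ each category has probability 1/4, so each expected count is 432/4 = 108.
cat          O        E   (O−E)²/E
magenta    124      108     2.3704
black      141      108    10.0833
red         77      108     8.8981
brown       90      108     3.0000
Sum = 24.352

24.352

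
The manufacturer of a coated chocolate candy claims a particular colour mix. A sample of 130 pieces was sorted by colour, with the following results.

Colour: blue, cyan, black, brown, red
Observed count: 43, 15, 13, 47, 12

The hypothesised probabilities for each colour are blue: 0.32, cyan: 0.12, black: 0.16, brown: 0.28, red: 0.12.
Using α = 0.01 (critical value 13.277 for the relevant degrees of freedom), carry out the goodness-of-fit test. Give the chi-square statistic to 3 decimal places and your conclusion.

6.913; do not reject

Expected counts E_i = n·p_i: 130×0.32 = 41.6, 130×0.12 = 15.6, 130×0.16 = 20.8, 130×0.28 = 36.4, 130×0.12 = 15.6.
cat         O        E   (O−E)²/E
blue       43     41.6     0.0471
cyan       15     15.6     0.0231
black      13     20.8     2.9250
brown      47     36.4     3.0868
red        12     15.6     0.8308
Sum = 6.913
df = 4. Since 6.913 < 13.277, we do not reject H₀.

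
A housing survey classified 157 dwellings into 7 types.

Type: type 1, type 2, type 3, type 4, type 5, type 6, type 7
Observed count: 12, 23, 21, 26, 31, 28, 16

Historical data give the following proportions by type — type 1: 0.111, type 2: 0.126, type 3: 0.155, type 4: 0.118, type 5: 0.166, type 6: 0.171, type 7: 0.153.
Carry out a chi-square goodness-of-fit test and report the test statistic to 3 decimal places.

9.349

Expected counts E_i = n·p_i: 157×0.111 = 17.427, 157×0.126 = 19.782, 157×0.155 = 24.335, 157×0.118 = 18.526, 157×0.166 = 26.062, 157×0.171 = 26.847, 157×0.153 = 24.021.
type 1: (12 − 17.427)²/17.427 = 29.452329/17.427 = 1.6900
type 2: (23 − 19.782)²/19.782 = 10.355524/19.782 = 0.5235
type 3: (21 − 24.335)²/24.335 = 11.122225/24.335 = 0.4570
type 4: (26 − 18.526)²/18.526 = 55.860676/18.526 = 3.0153
type 5: (31 − 26.062)²/26.062 = 24.383844/26.062 = 0.9356
type 6: (28 − 26.847)²/26.847 = 1.329409/26.847 = 0.0495
type 7: (16 − 24.021)²/24.021 = 64.336441/24.021 = 2.6783
Sum = 9.349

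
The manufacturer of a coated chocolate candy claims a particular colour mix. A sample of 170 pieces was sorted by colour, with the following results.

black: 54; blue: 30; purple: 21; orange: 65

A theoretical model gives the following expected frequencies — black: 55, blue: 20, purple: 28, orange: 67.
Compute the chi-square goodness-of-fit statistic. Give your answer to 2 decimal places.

6.83

χ² = (54−55)²/55 + (30−20)²/20 + (21−28)²/28 + (65−67)²/67
   = 0.018 + 5.000 + 1.750 + 0.060
Sum = 6.83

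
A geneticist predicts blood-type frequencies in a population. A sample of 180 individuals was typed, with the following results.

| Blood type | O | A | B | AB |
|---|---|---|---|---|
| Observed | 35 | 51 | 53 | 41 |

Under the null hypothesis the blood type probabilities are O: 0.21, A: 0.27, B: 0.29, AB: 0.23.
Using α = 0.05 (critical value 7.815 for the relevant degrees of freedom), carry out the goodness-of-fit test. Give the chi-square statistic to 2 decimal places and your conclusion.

Expected counts E_i = n·p_i: 180×0.21 = 37.8, 180×0.27 = 48.6, 180×0.29 = 52.2, 180×0.23 = 41.4.
cat         O        E   (O−E)²/E
O          35     37.8      0.207
A          51     48.6      0.119
B          53     52.2      0.012
AB         41     41.4      0.004
Sum = 0.34
df = 3. Since 0.34 < 7.815, we do not reject H₀.

0.34; do not reject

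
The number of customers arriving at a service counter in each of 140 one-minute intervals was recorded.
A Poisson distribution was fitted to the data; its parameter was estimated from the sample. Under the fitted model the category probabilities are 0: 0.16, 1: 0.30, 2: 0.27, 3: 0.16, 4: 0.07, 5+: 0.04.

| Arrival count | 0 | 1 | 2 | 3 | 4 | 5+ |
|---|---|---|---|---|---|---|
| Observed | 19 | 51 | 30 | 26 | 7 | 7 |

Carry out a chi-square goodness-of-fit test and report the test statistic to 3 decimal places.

Expected counts E_i = n·p_i: 140×0.16 = 22.4, 140×0.30 = 42, 140×0.27 = 37.8, 140×0.16 = 22.4, 140×0.07 = 9.8, 140×0.04 = 5.6.
0: (19 − 22.4)²/22.4 = 11.56/22.4 = 0.5161
1: (51 − 42)²/42 = 81/42 = 1.9286
2: (30 − 37.8)²/37.8 = 60.84/37.8 = 1.6095
3: (26 − 22.4)²/22.4 = 12.96/22.4 = 0.5786
4: (7 − 9.8)²/9.8 = 7.84/9.8 = 0.8000
5+: (7 − 5.6)²/5.6 = 1.96/5.6 = 0.3500
Sum = 5.783

5.783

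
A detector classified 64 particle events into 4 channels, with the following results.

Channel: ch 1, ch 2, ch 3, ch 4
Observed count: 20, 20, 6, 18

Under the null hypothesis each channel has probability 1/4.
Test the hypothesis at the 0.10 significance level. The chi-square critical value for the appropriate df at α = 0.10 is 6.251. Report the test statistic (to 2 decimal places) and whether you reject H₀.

8.50; reject

Expected count for each of the 4 categories: 64/4 = 16.
ch 1: (20 − 16)²/16 = 16/16 = 1.000
ch 2: (20 − 16)²/16 = 16/16 = 1.000
ch 3: (6 − 16)²/16 = 100/16 = 6.250
ch 4: (18 − 16)²/16 = 4/16 = 0.250
Sum = 8.50
df = 3. Since 8.50 > 6.251, we reject H₀.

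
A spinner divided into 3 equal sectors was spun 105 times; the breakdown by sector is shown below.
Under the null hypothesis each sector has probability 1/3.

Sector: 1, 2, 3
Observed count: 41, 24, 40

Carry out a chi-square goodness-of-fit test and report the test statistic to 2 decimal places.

Expected count for each of the 3 categories: 105/3 = 35.
χ² = (41−35)²/35 + (24−35)²/35 + (40−35)²/35
   = 1.029 + 3.457 + 0.714
Sum = 5.20

5.20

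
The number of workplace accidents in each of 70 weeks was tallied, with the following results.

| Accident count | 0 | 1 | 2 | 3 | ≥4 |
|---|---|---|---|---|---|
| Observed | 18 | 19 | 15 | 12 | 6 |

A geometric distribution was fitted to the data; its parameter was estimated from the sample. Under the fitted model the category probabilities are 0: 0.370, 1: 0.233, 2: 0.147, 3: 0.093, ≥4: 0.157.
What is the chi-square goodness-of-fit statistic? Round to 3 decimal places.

11.905

Expected counts E_i = n·p_i: 70×0.370 = 25.9, 70×0.233 = 16.31, 70×0.147 = 10.29, 70×0.093 = 6.51, 70×0.157 = 10.99.
0: (18 − 25.9)²/25.9 = 62.41/25.9 = 2.4097
1: (19 − 16.31)²/16.31 = 7.2361/16.31 = 0.4437
2: (15 − 10.29)²/10.29 = 22.1841/10.29 = 2.1559
3: (12 − 6.51)²/6.51 = 30.1401/6.51 = 4.6298
≥4: (6 − 10.99)²/10.99 = 24.9001/10.99 = 2.2657
Sum = 11.905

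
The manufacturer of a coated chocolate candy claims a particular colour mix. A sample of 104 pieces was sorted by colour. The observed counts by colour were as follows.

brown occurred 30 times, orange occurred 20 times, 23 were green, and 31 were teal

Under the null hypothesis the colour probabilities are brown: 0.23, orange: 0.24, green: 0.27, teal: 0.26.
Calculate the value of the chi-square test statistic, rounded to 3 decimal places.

4.030

Expected counts E_i = n·p_i: 104×0.23 = 23.92, 104×0.24 = 24.96, 104×0.27 = 28.08, 104×0.26 = 27.04.
brown: (30 − 23.92)²/23.92 = 36.9664/23.92 = 1.5454
orange: (20 − 24.96)²/24.96 = 24.6016/24.96 = 0.9856
green: (23 − 28.08)²/28.08 = 25.8064/28.08 = 0.9190
teal: (31 − 27.04)²/27.04 = 15.6816/27.04 = 0.5799
Sum = 4.030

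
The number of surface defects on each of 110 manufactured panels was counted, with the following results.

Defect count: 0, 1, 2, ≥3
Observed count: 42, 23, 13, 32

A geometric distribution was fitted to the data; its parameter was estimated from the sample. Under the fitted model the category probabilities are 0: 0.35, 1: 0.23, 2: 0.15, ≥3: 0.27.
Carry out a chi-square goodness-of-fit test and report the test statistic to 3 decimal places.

1.448

Expected counts E_i = n·p_i: 110×0.35 = 38.5, 110×0.23 = 25.3, 110×0.15 = 16.5, 110×0.27 = 29.7.
cat         O        E   (O−E)²/E
0          42     38.5     0.3182
1          23     25.3     0.2091
2          13     16.5     0.7424
≥3         32     29.7     0.1781
Sum = 1.448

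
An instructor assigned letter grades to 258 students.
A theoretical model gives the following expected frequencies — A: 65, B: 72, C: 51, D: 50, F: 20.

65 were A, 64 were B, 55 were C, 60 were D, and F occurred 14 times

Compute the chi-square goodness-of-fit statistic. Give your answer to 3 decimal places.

A: (65 − 65)²/65 = 0/65 = 0.0000
B: (64 − 72)²/72 = 64/72 = 0.8889
C: (55 − 51)²/51 = 16/51 = 0.3137
D: (60 − 50)²/50 = 100/50 = 2.0000
F: (14 − 20)²/20 = 36/20 = 1.8000
Sum = 5.003

5.003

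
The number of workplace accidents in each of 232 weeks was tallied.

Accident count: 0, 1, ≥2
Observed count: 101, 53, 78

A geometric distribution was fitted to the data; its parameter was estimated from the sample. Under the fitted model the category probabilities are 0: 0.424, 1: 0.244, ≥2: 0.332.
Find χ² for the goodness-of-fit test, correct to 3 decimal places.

Expected counts E_i = n·p_i: 232×0.424 = 98.368, 232×0.244 = 56.608, 232×0.332 = 77.024.
χ² = (101−98.368)²/98.368 + (53−56.608)²/56.608 + (78−77.024)²/77.024
   = 0.0704 + 0.2300 + 0.0124
Sum = 0.313

0.313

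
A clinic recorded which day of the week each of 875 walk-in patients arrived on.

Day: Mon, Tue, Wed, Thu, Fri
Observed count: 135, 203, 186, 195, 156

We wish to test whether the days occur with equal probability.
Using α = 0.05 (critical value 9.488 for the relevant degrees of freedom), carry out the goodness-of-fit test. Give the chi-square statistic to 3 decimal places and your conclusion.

Under H₀ each category has probability 1/5, so each expected count is 875/5 = 175.
χ² = (135−175)²/175 + (203−175)²/175 + (186−175)²/175 + (195−175)²/175 + (156−175)²/175
   = 9.1429 + 4.4800 + 0.6914 + 2.2857 + 2.0629
Sum = 18.663
df = 4. Since 18.663 > 9.488, we reject H₀.

18.663; reject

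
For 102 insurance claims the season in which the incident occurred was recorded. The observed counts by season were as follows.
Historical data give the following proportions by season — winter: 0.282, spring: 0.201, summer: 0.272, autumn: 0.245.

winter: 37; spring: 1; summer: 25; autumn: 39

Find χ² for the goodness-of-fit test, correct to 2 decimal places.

29.03

Expected counts E_i = n·p_i: 102×0.282 = 28.764, 102×0.201 = 20.502, 102×0.272 = 27.744, 102×0.245 = 24.99.
χ² = (37−28.764)²/28.764 + (1−20.502)²/20.502 + (25−27.744)²/27.744 + (39−24.99)²/24.99
   = 2.358 + 18.551 + 0.271 + 7.854
Sum = 29.03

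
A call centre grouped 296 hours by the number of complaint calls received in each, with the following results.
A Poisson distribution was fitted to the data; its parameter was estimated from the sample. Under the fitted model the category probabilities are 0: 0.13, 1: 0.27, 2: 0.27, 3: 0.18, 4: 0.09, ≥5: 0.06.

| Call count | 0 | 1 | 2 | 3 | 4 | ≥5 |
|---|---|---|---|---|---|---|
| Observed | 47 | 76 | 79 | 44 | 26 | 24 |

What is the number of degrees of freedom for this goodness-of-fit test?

4

There are k = 6 categories and 1 parameter estimated from the data, so df = 6 − 1 − 1 = 4.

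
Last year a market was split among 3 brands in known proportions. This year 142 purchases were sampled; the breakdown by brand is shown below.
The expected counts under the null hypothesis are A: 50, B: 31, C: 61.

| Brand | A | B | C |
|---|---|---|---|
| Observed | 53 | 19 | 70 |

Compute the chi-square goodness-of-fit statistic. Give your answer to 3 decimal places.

6.153

χ² = (53−50)²/50 + (19−31)²/31 + (70−61)²/61
   = 0.1800 + 4.6452 + 1.3279
Sum = 6.153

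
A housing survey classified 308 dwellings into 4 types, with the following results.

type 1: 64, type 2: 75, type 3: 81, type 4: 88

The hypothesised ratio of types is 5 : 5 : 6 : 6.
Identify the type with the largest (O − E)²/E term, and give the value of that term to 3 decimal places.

type 1, 0.514

Ratio total = 22. Expected counts: 308×5/22 = 70, 308×5/22 = 70, 308×6/22 = 84, 308×6/22 = 84.
type 1: (64 − 70)²/70 = 36/70 = 0.5143
type 2: (75 − 70)²/70 = 25/70 = 0.3571
type 3: (81 − 84)²/84 = 9/84 = 0.1071
type 4: (88 − 84)²/84 = 16/84 = 0.1905
The largest term is for type 1: 0.514.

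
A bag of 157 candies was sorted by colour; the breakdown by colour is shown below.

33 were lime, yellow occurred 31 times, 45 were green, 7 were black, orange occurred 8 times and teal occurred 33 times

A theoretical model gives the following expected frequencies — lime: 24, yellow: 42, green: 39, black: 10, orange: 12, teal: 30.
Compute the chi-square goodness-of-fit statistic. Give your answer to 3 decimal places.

9.712

cat         O        E   (O−E)²/E
lime       33       24     3.3750
yellow     31       42     2.8810
green      45       39     0.9231
black       7       10     0.9000
orange      8       12     1.3333
teal       33       30     0.3000
Sum = 9.712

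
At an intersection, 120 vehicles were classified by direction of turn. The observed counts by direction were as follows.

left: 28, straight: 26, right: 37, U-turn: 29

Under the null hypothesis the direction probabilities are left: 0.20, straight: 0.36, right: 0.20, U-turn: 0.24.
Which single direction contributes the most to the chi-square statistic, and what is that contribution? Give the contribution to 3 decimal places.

Expected counts E_i = n·p_i: 120×0.20 = 24, 120×0.36 = 43.2, 120×0.20 = 24, 120×0.24 = 28.8.
left: (28 − 24)²/24 = 16/24 = 0.6667
straight: (26 − 43.2)²/43.2 = 295.84/43.2 = 6.8481
right: (37 − 24)²/24 = 169/24 = 7.0417
U-turn: (29 − 28.8)²/28.8 = 0.04/28.8 = 0.0014
The largest term is for right: 7.042.

right, 7.042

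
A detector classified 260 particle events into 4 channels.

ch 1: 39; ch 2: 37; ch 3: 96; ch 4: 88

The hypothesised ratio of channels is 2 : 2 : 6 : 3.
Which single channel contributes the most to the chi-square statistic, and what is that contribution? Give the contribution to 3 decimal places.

ch 4, 13.067

Ratio total = 13. Expected counts: 260×2/13 = 40, 260×2/13 = 40, 260×6/13 = 120, 260×3/13 = 60.
ch 1: (39 − 40)²/40 = 1/40 = 0.0250
ch 2: (37 − 40)²/40 = 9/40 = 0.2250
ch 3: (96 − 120)²/120 = 576/120 = 4.8000
ch 4: (88 − 60)²/60 = 784/60 = 13.0667
The largest term is for ch 4: 13.067.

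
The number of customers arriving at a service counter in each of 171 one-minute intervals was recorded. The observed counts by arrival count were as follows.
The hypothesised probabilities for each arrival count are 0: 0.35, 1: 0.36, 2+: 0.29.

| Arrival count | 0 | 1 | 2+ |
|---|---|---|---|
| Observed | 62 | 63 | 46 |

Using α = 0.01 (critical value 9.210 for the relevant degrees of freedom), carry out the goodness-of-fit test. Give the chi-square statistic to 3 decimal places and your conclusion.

Expected counts E_i = n·p_i: 171×0.35 = 59.85, 171×0.36 = 61.56, 171×0.29 = 49.59.
χ² = (62−59.85)²/59.85 + (63−61.56)²/61.56 + (46−49.59)²/49.59
   = 0.0772 + 0.0337 + 0.2599
Sum = 0.371
df = 2. Since 0.371 < 9.210, we do not reject H₀.

0.371; do not reject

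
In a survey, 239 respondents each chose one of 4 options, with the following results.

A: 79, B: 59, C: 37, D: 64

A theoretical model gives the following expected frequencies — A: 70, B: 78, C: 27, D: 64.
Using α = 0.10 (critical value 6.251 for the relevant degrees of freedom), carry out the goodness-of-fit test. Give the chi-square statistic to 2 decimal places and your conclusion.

χ² = (79−70)²/70 + (59−78)²/78 + (37−27)²/27 + (64−64)²/64
   = 1.157 + 4.628 + 3.704 + 0.000
Sum = 9.49
df = 3. Since 9.49 > 6.251, we reject H₀.

9.49; reject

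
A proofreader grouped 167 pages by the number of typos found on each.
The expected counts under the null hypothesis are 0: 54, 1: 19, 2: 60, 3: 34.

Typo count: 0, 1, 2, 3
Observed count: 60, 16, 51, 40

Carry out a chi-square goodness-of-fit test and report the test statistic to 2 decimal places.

3.55

0: (60 − 54)²/54 = 36/54 = 0.667
1: (16 − 19)²/19 = 9/19 = 0.474
2: (51 − 60)²/60 = 81/60 = 1.350
3: (40 − 34)²/34 = 36/34 = 1.059
Sum = 3.55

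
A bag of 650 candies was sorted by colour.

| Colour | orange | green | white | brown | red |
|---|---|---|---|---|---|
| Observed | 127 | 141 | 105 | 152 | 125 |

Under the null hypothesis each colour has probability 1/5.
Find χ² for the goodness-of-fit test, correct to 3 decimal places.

Expected count for each of the 5 categories: 650/5 = 130.
cat         O        E   (O−E)²/E
orange    127      130     0.0692
green     141      130     0.9308
white     105      130     4.8077
brown     152      130     3.7231
red       125      130     0.1923
Sum = 9.723

9.723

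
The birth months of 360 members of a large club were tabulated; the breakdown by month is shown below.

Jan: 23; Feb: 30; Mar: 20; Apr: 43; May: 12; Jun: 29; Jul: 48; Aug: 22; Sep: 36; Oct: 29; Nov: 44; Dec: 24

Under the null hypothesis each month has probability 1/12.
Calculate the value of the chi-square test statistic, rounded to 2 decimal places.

Under H₀ each category has probability 1/12, so each expected count is 360/12 = 30.
cat         O        E   (O−E)²/E
Jan        23       30      1.633
Feb        30       30      0.000
Mar        20       30      3.333
Apr        43       30      5.633
May        12       30     10.800
Jun        29       30      0.033
Jul        48       30     10.800
Aug        22       30      2.133
Sep        36       30      1.200
Oct        29       30      0.033
Nov        44       30      6.533
Dec        24       30      1.200
Sum = 43.33

43.33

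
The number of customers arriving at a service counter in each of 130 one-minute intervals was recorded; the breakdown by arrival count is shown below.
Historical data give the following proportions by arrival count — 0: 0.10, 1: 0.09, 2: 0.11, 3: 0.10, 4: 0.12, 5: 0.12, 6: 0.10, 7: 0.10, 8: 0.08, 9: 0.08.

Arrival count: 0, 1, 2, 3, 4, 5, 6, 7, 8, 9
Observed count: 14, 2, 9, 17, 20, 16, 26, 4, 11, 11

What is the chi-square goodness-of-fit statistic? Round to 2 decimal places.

Expected counts E_i = n·p_i: 130×0.10 = 13, 130×0.09 = 11.7, 130×0.11 = 14.3, 130×0.10 = 13, 130×0.12 = 15.6, 130×0.12 = 15.6, 130×0.10 = 13, 130×0.10 = 13, 130×0.08 = 10.4, 130×0.08 = 10.4.
χ² = (14−13)²/13 + (2−11.7)²/11.7 + (9−14.3)²/14.3 + (17−13)²/13 + (20−15.6)²/15.6 + (16−15.6)²/15.6 + (26−13)²/13 + (4−13)²/13 + (11−10.4)²/10.4 + (11−10.4)²/10.4
   = 0.077 + 8.042 + 1.964 + 1.231 + 1.241 + 0.010 + 13.000 + 6.231 + 0.035 + 0.035
Sum = 31.87

31.87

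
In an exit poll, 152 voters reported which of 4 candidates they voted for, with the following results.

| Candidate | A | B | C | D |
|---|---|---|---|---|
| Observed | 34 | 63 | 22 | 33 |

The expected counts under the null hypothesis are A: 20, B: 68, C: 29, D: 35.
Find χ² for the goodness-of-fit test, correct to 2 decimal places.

11.97

cat         O        E   (O−E)²/E
A          34       20      9.800
B          63       68      0.368
C          22       29      1.690
D          33       35      0.114
Sum = 11.97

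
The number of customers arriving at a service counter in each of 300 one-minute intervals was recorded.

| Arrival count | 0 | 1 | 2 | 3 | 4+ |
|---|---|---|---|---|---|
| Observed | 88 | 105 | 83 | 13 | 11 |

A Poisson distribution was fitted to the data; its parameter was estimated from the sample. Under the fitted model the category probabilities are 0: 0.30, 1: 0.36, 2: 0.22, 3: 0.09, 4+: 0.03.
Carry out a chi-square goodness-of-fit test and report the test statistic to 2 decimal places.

Expected counts E_i = n·p_i: 300×0.30 = 90, 300×0.36 = 108, 300×0.22 = 66, 300×0.09 = 27, 300×0.03 = 9.
0: (88 − 90)²/90 = 4/90 = 0.044
1: (105 − 108)²/108 = 9/108 = 0.083
2: (83 − 66)²/66 = 289/66 = 4.379
3: (13 − 27)²/27 = 196/27 = 7.259
4+: (11 − 9)²/9 = 4/9 = 0.444
Sum = 12.21

12.21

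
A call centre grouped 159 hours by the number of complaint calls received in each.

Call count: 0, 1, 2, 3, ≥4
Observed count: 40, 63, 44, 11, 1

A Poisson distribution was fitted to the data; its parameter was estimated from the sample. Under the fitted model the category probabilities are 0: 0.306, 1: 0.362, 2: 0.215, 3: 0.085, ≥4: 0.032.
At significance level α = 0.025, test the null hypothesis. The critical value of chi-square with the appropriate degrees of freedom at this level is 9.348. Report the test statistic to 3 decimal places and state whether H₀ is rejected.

8.624; do not reject

Expected counts E_i = n·p_i: 159×0.306 = 48.654, 159×0.362 = 57.558, 159×0.215 = 34.185, 159×0.085 = 13.515, 159×0.032 = 5.088.
cat         O        E   (O−E)²/E
0          40   48.654     1.5393
1          63   57.558     0.5145
2          44   34.185     2.8180
3          11   13.515     0.4680
≥4          1    5.088     3.2845
Sum = 8.624
df = 3. Since 8.624 < 9.348, we do not reject H₀.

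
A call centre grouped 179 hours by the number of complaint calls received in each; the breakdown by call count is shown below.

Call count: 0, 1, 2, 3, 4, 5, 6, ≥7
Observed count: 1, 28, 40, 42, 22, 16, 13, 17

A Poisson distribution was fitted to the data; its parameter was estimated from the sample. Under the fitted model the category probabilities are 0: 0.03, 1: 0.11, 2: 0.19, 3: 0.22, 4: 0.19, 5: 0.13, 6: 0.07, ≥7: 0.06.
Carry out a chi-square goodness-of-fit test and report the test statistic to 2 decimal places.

18.47

Expected counts E_i = n·p_i: 179×0.03 = 5.37, 179×0.11 = 19.69, 179×0.19 = 34.01, 179×0.22 = 39.38, 179×0.19 = 34.01, 179×0.13 = 23.27, 179×0.07 = 12.53, 179×0.06 = 10.74.
χ² = (1−5.37)²/5.37 + (28−19.69)²/19.69 + (40−34.01)²/34.01 + (42−39.38)²/39.38 + (22−34.01)²/34.01 + (16−23.27)²/23.27 + (13−12.53)²/12.53 + (17−10.74)²/10.74
   = 3.556 + 3.507 + 1.055 + 0.174 + 4.241 + 2.271 + 0.018 + 3.649
Sum = 18.47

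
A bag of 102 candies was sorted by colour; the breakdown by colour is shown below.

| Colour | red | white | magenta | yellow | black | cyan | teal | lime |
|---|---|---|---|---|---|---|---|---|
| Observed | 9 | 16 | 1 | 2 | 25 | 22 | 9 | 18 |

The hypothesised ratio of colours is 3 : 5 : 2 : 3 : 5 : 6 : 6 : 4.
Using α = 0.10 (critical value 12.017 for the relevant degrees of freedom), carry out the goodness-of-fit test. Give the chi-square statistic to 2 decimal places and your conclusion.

Ratio total = 34. Expected counts: 102×3/34 = 9, 102×5/34 = 15, 102×2/34 = 6, 102×3/34 = 9, 102×5/34 = 15, 102×6/34 = 18, 102×6/34 = 18, 102×4/34 = 12.
cat          O        E   (O−E)²/E
red          9        9      0.000
white       16       15      0.067
magenta      1        6      4.167
yellow       2        9      5.444
black       25       15      6.667
cyan        22       18      0.889
teal         9       18      4.500
lime        18       12      3.000
Sum = 24.73
df = 7. Since 24.73 > 12.017, we reject H₀.

24.73; reject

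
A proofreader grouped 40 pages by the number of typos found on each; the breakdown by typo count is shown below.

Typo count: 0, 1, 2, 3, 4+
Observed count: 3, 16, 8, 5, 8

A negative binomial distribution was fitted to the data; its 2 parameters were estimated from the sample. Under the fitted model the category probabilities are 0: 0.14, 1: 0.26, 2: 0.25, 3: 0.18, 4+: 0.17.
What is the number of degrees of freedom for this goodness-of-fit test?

There are k = 5 categories and 2 parameters estimated from the data, so df = 5 − 1 − 2 = 2.

2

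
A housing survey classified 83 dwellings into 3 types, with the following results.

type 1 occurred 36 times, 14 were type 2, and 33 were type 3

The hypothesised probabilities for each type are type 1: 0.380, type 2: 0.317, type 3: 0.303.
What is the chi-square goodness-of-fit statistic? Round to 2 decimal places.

Expected counts E_i = n·p_i: 83×0.380 = 31.54, 83×0.317 = 26.311, 83×0.303 = 25.149.
cat         O        E   (O−E)²/E
type 1     36    31.54      0.631
type 2     14   26.311      5.760
type 3     33   25.149      2.451
Sum = 8.84

8.84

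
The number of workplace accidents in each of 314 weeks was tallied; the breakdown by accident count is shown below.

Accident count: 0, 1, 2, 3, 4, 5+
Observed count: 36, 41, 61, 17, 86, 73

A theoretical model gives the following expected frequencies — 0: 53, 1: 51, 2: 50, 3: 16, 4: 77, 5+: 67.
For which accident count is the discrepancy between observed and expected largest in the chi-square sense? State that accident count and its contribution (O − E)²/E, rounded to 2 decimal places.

0, 5.45

cat         O        E   (O−E)²/E
0          36       53      5.453
1          41       51      1.961
2          61       50      2.420
3          17       16      0.063
4          86       77      1.052
5+         73       67      0.537
The largest term is for 0: 5.45.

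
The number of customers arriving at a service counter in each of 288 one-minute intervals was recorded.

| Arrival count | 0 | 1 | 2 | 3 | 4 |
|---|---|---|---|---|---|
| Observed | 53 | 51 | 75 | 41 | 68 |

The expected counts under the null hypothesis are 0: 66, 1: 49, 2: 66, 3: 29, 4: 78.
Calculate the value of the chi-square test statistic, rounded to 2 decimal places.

0: (53 − 66)²/66 = 169/66 = 2.561
1: (51 − 49)²/49 = 4/49 = 0.082
2: (75 − 66)²/66 = 81/66 = 1.227
3: (41 − 29)²/29 = 144/29 = 4.966
4: (68 − 78)²/78 = 100/78 = 1.282
Sum = 10.12

10.12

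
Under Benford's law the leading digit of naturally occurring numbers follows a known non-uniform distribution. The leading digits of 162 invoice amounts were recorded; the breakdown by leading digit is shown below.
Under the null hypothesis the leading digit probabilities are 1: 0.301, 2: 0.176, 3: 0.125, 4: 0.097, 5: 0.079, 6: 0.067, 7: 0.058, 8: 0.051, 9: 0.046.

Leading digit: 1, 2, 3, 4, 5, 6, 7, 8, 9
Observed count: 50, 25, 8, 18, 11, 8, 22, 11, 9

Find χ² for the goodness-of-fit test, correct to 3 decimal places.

27.346

Expected counts E_i = n·p_i: 162×0.301 = 48.762, 162×0.176 = 28.512, 162×0.125 = 20.25, 162×0.097 = 15.714, 162×0.079 = 12.798, 162×0.067 = 10.854, 162×0.058 = 9.396, 162×0.051 = 8.262, 162×0.046 = 7.452.
1: (50 − 48.762)²/48.762 = 1.532644/48.762 = 0.0314
2: (25 − 28.512)²/28.512 = 12.334144/28.512 = 0.4326
3: (8 − 20.25)²/20.25 = 150.0625/20.25 = 7.4105
4: (18 − 15.714)²/15.714 = 5.225796/15.714 = 0.3326
5: (11 − 12.798)²/12.798 = 3.232804/12.798 = 0.2526
6: (8 − 10.854)²/10.854 = 8.145316/10.854 = 0.7504
7: (22 − 9.396)²/9.396 = 158.860816/9.396 = 16.9073
8: (11 − 8.262)²/8.262 = 7.496644/8.262 = 0.9074
9: (9 − 7.452)²/7.452 = 2.396304/7.452 = 0.3216
Sum = 27.346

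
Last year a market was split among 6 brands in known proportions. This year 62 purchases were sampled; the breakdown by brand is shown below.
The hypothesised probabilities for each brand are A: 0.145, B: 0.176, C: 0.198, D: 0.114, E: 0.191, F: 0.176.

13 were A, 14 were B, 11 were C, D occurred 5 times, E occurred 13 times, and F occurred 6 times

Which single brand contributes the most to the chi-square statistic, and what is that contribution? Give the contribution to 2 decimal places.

F, 2.21

Expected counts E_i = n·p_i: 62×0.145 = 8.99, 62×0.176 = 10.912, 62×0.198 = 12.276, 62×0.114 = 7.068, 62×0.191 = 11.842, 62×0.176 = 10.912.
cat         O        E   (O−E)²/E
A          13     8.99      1.789
B          14   10.912      0.874
C          11   12.276      0.133
D           5    7.068      0.605
E          13   11.842      0.113
F           6   10.912      2.211
The largest term is for F: 2.21.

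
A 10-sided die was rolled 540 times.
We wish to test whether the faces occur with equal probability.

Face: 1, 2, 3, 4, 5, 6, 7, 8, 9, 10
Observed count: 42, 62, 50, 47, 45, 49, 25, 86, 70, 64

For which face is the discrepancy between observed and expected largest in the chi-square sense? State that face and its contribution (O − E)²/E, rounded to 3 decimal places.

8, 18.963

Expected count for each of the 10 categories: 540/10 = 54.
χ² = (42−54)²/54 + (62−54)²/54 + (50−54)²/54 + (47−54)²/54 + (45−54)²/54 + (49−54)²/54 + (25−54)²/54 + (86−54)²/54 + (70−54)²/54 + (64−54)²/54
   = 2.6667 + 1.1852 + 0.2963 + 0.9074 + 1.5000 + 0.4630 + 15.5741 + 18.9630 + 4.7407 + 1.8519
The largest term is for 8: 18.963.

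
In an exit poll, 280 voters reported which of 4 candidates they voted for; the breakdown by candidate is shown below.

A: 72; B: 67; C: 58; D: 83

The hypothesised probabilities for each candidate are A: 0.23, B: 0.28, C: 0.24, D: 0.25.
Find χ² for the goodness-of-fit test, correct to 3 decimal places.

6.228

Expected counts E_i = n·p_i: 280×0.23 = 64.4, 280×0.28 = 78.4, 280×0.24 = 67.2, 280×0.25 = 70.
cat         O        E   (O−E)²/E
A          72     64.4     0.8969
B          67     78.4     1.6577
C          58     67.2     1.2595
D          83       70     2.4143
Sum = 6.228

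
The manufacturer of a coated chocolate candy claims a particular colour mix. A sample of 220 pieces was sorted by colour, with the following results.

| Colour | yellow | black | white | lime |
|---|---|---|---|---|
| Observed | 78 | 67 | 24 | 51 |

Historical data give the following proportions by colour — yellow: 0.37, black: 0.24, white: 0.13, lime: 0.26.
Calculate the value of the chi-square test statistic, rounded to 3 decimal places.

Expected counts E_i = n·p_i: 220×0.37 = 81.4, 220×0.24 = 52.8, 220×0.13 = 28.6, 220×0.26 = 57.2.
yellow: (78 − 81.4)²/81.4 = 11.56/81.4 = 0.1420
black: (67 − 52.8)²/52.8 = 201.64/52.8 = 3.8189
white: (24 − 28.6)²/28.6 = 21.16/28.6 = 0.7399
lime: (51 − 57.2)²/57.2 = 38.44/57.2 = 0.6720
Sum = 5.373

5.373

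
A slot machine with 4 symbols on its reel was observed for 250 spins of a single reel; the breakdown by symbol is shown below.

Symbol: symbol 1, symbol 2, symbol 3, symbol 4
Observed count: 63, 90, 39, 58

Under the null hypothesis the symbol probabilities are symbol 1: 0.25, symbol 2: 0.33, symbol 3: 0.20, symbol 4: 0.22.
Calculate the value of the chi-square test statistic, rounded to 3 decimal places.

Expected counts E_i = n·p_i: 250×0.25 = 62.5, 250×0.33 = 82.5, 250×0.20 = 50, 250×0.22 = 55.
cat           O        E   (O−E)²/E
symbol 1     63     62.5     0.0040
symbol 2     90     82.5     0.6818
symbol 3     39       50     2.4200
symbol 4     58       55     0.1636
Sum = 3.269

3.269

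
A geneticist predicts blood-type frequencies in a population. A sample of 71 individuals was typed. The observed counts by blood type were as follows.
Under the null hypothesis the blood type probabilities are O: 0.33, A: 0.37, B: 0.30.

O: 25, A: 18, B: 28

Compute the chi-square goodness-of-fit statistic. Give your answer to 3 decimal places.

Expected counts E_i = n·p_i: 71×0.33 = 23.43, 71×0.37 = 26.27, 71×0.30 = 21.3.
χ² = (25−23.43)²/23.43 + (18−26.27)²/26.27 + (28−21.3)²/21.3
   = 0.1052 + 2.6035 + 2.1075
Sum = 4.816

4.816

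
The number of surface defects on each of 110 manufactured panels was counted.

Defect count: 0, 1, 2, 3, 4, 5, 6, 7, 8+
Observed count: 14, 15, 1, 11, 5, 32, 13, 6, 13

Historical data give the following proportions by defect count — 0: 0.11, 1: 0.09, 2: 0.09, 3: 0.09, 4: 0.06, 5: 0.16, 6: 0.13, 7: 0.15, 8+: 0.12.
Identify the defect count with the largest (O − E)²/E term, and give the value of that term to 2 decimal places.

5, 11.78

Expected counts E_i = n·p_i: 110×0.11 = 12.1, 110×0.09 = 9.9, 110×0.09 = 9.9, 110×0.09 = 9.9, 110×0.06 = 6.6, 110×0.16 = 17.6, 110×0.13 = 14.3, 110×0.15 = 16.5, 110×0.12 = 13.2.
0: (14 − 12.1)²/12.1 = 3.61/12.1 = 0.298
1: (15 − 9.9)²/9.9 = 26.01/9.9 = 2.627
2: (1 − 9.9)²/9.9 = 79.21/9.9 = 8.001
3: (11 − 9.9)²/9.9 = 1.21/9.9 = 0.122
4: (5 − 6.6)²/6.6 = 2.56/6.6 = 0.388
5: (32 − 17.6)²/17.6 = 207.36/17.6 = 11.782
6: (13 − 14.3)²/14.3 = 1.69/14.3 = 0.118
7: (6 − 16.5)²/16.5 = 110.25/16.5 = 6.682
8+: (13 − 13.2)²/13.2 = 0.04/13.2 = 0.003
The largest term is for 5: 11.78.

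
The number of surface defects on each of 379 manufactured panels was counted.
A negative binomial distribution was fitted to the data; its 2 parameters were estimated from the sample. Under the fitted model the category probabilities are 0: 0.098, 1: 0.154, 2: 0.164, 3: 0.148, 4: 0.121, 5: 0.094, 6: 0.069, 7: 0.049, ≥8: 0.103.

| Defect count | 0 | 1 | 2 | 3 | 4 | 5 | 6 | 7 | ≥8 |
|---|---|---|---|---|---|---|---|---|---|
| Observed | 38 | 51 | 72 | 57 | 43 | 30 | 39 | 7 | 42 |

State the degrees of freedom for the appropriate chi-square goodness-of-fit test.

6

There are k = 9 categories and 2 parameters estimated from the data, so df = 9 − 1 − 2 = 6.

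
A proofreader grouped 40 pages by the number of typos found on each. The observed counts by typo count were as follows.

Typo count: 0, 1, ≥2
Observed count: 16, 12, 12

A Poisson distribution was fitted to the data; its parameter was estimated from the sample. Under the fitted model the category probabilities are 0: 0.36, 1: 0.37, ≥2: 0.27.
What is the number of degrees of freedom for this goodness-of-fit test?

1

There are k = 3 categories and 1 parameter estimated from the data, so df = 3 − 1 − 1 = 1.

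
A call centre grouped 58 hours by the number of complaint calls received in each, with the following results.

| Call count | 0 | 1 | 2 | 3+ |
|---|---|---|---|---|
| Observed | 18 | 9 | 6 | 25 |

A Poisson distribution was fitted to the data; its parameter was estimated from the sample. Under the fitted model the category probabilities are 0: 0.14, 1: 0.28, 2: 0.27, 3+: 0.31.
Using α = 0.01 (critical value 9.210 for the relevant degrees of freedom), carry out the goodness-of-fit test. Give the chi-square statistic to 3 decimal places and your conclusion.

Expected counts E_i = n·p_i: 58×0.14 = 8.12, 58×0.28 = 16.24, 58×0.27 = 15.66, 58×0.31 = 17.98.
χ² = (18−8.12)²/8.12 + (9−16.24)²/16.24 + (6−15.66)²/15.66 + (25−17.98)²/17.98
   = 12.0215 + 3.2277 + 5.9589 + 2.7408
Sum = 23.949
df = 2. Since 23.949 > 9.210, we reject H₀.

23.949; reject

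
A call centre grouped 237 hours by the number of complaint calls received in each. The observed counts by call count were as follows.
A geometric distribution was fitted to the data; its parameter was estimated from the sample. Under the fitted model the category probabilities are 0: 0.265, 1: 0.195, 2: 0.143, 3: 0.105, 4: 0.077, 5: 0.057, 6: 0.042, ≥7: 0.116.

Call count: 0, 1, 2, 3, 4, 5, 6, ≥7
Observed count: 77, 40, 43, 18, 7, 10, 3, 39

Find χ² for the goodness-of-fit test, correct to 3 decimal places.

25.918

Expected counts E_i = n·p_i: 237×0.265 = 62.805, 237×0.195 = 46.215, 237×0.143 = 33.891, 237×0.105 = 24.885, 237×0.077 = 18.249, 237×0.057 = 13.509, 237×0.042 = 9.954, 237×0.116 = 27.492.
χ² = (77−62.805)²/62.805 + (40−46.215)²/46.215 + (43−33.891)²/33.891 + (18−24.885)²/24.885 + (7−18.249)²/18.249 + (10−13.509)²/13.509 + (3−9.954)²/9.954 + (39−27.492)²/27.492
   = 3.2083 + 0.8358 + 2.4483 + 1.9049 + 6.9341 + 0.9115 + 4.8582 + 4.8172
Sum = 25.918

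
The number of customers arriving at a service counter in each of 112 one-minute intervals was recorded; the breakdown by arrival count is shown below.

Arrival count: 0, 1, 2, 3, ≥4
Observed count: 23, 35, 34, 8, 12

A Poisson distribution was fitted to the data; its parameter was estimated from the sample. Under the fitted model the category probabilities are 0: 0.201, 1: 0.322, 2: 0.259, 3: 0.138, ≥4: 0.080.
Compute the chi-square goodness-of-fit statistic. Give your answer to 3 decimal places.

5.529

Expected counts E_i = n·p_i: 112×0.201 = 22.512, 112×0.322 = 36.064, 112×0.259 = 29.008, 112×0.138 = 15.456, 112×0.080 = 8.96.
cat         O        E   (O−E)²/E
0          23   22.512     0.0106
1          35   36.064     0.0314
2          34   29.008     0.8591
3           8   15.456     3.5968
≥4         12     8.96     1.0314
Sum = 5.529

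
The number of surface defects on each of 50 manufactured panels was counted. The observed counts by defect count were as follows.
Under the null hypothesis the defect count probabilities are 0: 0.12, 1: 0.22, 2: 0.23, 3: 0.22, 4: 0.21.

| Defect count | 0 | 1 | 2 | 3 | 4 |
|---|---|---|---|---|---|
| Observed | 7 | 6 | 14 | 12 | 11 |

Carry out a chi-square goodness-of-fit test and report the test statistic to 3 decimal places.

Expected counts E_i = n·p_i: 50×0.12 = 6, 50×0.22 = 11, 50×0.23 = 11.5, 50×0.22 = 11, 50×0.21 = 10.5.
cat         O        E   (O−E)²/E
0           7        6     0.1667
1           6       11     2.2727
2          14     11.5     0.5435
3          12       11     0.0909
4          11     10.5     0.0238
Sum = 3.098

3.098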